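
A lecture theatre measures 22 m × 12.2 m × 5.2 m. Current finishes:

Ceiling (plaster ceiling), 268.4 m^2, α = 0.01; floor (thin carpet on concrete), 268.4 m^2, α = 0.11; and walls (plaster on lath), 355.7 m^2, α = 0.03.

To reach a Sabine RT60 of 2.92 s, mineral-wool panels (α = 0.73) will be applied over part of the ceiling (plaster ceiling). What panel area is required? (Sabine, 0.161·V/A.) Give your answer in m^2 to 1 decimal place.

47.3

Equivalent absorption area: A₁ = 268.4×0.01 + 268.4×0.11 + 355.7×0.03 = 42.879 m^2.
V = 1395.68 m³. Target absorption A₂ = 0.161 × 1395.68 / 2.92 = 76.954 sabins.
ΔA needed = 76.954 − 42.879 = 34.075 sabins.
Net gain per m^2: Δα = 0.73 − 0.01 = 0.72.
Area = ΔA/Δα = 34.075/0.72 = 47.3 m^2.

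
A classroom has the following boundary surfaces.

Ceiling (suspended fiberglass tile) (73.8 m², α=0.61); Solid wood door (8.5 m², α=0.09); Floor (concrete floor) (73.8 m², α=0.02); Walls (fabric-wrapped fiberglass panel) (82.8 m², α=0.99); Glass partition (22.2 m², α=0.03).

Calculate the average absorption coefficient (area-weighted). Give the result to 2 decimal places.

0.50

S = Σ Sᵢ = 73.8 + 8.5 + 73.8 + 82.8 + 22.2 = 261.1 m².
A = 73.8·0.61 + 8.5·0.09 + 73.8·0.02 + 82.8·0.99 + 22.2·0.03 = 129.897 sabins.
ᾱ = A/S = 0.50.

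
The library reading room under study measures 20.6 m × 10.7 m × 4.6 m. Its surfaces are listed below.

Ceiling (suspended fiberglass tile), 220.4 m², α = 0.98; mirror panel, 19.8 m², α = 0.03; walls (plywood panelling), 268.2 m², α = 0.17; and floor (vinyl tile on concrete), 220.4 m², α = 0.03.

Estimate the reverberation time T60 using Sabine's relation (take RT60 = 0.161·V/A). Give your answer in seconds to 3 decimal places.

0.607 sec

Summing Sᵢαᵢ: 215.992 + 0.594 + 45.594 + 6.612 → A = 268.792 sabins.
V = 20.6·10.7·4.6 = 1013.932 m³.
Sabine: RT60 = 0.161 × 1013.932 / 268.792 = 0.607 s.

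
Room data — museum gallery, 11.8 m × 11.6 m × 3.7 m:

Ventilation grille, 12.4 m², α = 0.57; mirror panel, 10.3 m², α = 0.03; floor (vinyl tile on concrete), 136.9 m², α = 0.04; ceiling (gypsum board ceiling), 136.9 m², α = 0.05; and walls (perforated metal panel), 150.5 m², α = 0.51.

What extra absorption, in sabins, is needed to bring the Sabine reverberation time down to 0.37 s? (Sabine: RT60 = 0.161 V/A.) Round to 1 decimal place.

A₁ = Σ Sᵢαᵢ = 12.4·0.57 + 10.3·0.03 + 136.9·0.04 + 136.9·0.05 + 150.5·0.51 = 96.453 sabins.
V = 506.456 m³. Required absorption A₂ = 0.161 × 506.456 / 0.37 = 220.377 sabins.
Shortfall: 220.377 − 96.453 = 123.9 sabins.

123.9 sabins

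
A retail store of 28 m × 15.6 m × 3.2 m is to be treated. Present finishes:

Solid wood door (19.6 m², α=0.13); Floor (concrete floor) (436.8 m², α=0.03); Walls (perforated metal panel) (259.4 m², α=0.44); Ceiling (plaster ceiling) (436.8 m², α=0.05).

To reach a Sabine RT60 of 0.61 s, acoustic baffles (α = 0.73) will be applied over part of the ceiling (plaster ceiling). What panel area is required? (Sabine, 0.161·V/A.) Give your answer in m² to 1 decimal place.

319.5

Summing Sᵢαᵢ: 2.548 + 13.104 + 114.136 + 21.840 → A₁ = 151.628 sabins.
V = 1397.76 m³. Target absorption A₂ = 0.161 × 1397.76 / 0.61 = 368.917 sabins.
Absorption to add: 368.917 − 151.628 = 217.289 sabins.
Net gain per m²: Δα = 0.73 − 0.05 = 0.68.
Area = ΔA/Δα = 217.289/0.68 = 319.5 m².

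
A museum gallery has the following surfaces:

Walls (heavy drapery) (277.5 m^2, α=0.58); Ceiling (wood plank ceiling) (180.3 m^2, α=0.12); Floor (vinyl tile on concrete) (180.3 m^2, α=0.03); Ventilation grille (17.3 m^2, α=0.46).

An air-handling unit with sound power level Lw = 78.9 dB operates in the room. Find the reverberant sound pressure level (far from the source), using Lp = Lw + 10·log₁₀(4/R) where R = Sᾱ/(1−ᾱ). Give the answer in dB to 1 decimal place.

Σ(Sᵢαᵢ) = 277.5×0.58 + 180.3×0.12 + 180.3×0.03 + 17.3×0.46 = 195.953; total area S = 655.4 m^2.
ᾱ = 195.953/655.4 = 0.2990; R = Sᾱ/(1−ᾱ) = 195.953/(1−0.2990) = 279.534 m^2.
Lp = 78.9 + 10·log₁₀(4/279.534) = 78.9 + (-18.44) = 60.5 dB.

60.5 dB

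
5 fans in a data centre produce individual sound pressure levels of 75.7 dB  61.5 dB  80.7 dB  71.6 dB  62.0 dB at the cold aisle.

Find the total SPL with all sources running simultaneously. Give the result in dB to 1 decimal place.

Σ 10^(Lᵢ/10) = 1.721e+08.
Combined level = 10 log₁₀(1.721e+08) = 82.4 dB.

82.4 dB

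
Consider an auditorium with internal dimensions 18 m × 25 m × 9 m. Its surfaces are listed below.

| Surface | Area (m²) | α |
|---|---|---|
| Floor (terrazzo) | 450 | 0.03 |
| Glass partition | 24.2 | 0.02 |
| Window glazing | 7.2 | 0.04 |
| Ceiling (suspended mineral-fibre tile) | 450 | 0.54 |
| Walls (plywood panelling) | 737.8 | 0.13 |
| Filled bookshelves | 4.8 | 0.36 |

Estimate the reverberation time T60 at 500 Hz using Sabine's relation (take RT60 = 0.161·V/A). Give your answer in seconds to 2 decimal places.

1.84 s

Equivalent absorption area: A = 450*0.03 + 24.2*0.02 + 7.2*0.04 + 450*0.54 + 737.8*0.13 + 4.8*0.36 = 354.914 m².
Room volume: 4050 m³.
T = 0.161 V/A = 0.161·4050/354.914 = 1.84 s.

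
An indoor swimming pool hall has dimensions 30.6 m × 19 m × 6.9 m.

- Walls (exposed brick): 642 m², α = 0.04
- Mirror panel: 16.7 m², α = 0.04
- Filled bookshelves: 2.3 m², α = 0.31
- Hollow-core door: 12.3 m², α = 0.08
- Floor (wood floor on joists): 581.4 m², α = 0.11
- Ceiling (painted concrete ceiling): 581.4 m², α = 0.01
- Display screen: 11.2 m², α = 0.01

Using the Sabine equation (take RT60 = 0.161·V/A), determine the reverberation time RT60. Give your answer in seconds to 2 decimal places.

6.60 seconds

Summing Sᵢαᵢ: 25.680 + 0.668 + 0.713 + 0.984 + 63.954 + 5.814 + 0.112 → A = 97.925 sabins.
V = 30.6·19·6.9 = 4011.66 m³.
RT60 = 0.161 · V / A = 0.161 × 4011.66 / 97.925 = 6.60 s.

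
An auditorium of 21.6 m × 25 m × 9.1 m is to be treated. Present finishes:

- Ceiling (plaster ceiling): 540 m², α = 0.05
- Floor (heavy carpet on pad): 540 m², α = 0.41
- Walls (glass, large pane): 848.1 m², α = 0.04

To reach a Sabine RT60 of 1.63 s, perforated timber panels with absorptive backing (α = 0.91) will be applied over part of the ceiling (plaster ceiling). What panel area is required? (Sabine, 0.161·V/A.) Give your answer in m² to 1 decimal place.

236.1

Equivalent absorption area: A₁ = 540*0.05 + 540*0.41 + 848.1*0.04 = 282.324 m².
V = 4914 m³. Target absorption A₂ = 0.161 × 4914 / 1.63 = 485.371 sabins.
ΔA needed = 485.371 − 282.324 = 203.047 sabins.
Each m² of panel replacing the ceiling (plaster ceiling) adds (0.91 − 0.05) = 0.86 sabins.
Panel area = 203.047 / 0.86 = 236.1 m².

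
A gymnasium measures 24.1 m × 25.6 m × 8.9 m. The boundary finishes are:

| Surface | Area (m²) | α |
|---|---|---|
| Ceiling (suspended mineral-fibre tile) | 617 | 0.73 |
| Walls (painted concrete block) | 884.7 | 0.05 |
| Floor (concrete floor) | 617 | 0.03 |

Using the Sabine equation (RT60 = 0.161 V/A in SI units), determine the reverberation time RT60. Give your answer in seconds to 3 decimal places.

Equivalent absorption area: A = 617·0.73 + 884.7·0.05 + 617·0.03 = 513.155 m².
Room volume: 5490.944 m³.
RT60 = 0.161 · V / A = 0.161 × 5490.944 / 513.155 = 1.723 s.

1.723 s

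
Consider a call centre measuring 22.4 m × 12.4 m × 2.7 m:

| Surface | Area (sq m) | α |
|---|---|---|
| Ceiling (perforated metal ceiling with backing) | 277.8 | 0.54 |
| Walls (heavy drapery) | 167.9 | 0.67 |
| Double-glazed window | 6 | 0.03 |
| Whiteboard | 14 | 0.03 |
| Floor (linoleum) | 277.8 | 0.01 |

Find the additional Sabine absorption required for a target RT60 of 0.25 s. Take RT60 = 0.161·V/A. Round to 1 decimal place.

Total absorption A₁ = 277.8×0.54 + 167.9×0.67 + 6×0.03 + 14×0.03 + 277.8×0.01
  = 150.012 + 112.493 + 0.180 + 0.420 + 2.778 = 265.883 sq m sabins.
For T = 0.25 s, need A₂ = 0.161·V/T = 0.161·749.952/0.25 = 482.969 sabins.
ΔA = A₂ − A₁ = 482.969 − 265.883 = 217.1 sabins.

217.1 sabins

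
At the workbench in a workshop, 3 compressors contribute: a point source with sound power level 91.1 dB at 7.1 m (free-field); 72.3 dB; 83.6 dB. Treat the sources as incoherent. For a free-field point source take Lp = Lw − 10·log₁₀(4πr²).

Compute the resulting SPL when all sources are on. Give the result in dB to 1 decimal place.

83.9 dB

Source at 7.1 m: Lp = 91.1 − 10·log₁₀(4π·7.1²) = 91.1 − 10·log₁₀(633.471) = 63.1 dB.
Σ 10^(Lᵢ/10) = 2.481e+08.
L_total = 10·log₁₀(2.481e+08) = 83.9 dB.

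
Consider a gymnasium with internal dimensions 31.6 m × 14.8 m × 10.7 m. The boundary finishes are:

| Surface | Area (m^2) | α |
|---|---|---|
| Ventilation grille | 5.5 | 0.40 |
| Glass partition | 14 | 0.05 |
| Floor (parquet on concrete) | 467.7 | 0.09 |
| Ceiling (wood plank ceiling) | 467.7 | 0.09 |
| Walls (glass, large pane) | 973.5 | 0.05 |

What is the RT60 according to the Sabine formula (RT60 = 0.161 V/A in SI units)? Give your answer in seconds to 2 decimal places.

5.93 s

Total absorption A = 5.5×0.40 + 14×0.05 + 467.7×0.09 + 467.7×0.09 + 973.5×0.05
  = 2.200 + 0.700 + 42.093 + 42.093 + 48.675 = 135.761 m^2 sabins.
Volume V = 31.6 × 14.8 × 10.7 = 5004.176 m³.
T = 0.161 V/A = 0.161·5004.176/135.761 = 5.93 s.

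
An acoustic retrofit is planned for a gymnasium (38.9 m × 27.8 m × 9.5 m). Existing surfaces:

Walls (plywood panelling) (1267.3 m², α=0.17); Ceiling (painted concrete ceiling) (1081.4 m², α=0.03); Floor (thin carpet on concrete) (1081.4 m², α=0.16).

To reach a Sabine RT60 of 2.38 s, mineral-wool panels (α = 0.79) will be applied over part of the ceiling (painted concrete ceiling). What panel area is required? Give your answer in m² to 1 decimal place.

360.6

Equivalent absorption area: A₁ = 1267.3×0.17 + 1081.4×0.03 + 1081.4×0.16 = 420.907 m².
Required A₂ = 0.161·10273.49/2.38 = 694.971 sabins.
ΔA needed = 694.971 − 420.907 = 274.064 sabins.
Net gain per m²: Δα = 0.79 − 0.03 = 0.76.
Panel area = 274.064 / 0.76 = 360.6 m².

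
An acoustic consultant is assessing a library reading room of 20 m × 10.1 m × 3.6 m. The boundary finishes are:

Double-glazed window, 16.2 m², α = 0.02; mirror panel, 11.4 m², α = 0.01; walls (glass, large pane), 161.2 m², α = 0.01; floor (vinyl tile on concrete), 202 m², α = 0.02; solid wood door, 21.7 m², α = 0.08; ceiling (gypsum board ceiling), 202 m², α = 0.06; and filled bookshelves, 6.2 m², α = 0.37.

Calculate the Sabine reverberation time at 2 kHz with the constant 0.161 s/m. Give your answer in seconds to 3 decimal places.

5.264 s

Total absorption A = 16.2·0.02 + 11.4·0.01 + 161.2·0.01 + 202·0.02 + 21.7·0.08 + 202·0.06 + 6.2·0.37
  = 0.324 + 0.114 + 1.612 + 4.040 + 1.736 + 12.120 + 2.294 = 22.240 m² sabins.
V = 20·10.1·3.6 = 727.2 m³.
Sabine: RT60 = 0.161 × 727.2 / 22.240 = 5.264 s.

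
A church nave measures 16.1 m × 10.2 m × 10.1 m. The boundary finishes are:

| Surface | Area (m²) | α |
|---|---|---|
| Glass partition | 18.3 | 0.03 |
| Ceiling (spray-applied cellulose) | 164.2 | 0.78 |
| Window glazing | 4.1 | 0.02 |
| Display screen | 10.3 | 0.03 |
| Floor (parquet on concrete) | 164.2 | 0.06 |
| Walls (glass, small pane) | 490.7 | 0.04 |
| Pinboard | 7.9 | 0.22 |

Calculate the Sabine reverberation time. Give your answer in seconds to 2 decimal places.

1.67 s

Total absorption A = 18.3*0.03 + 164.2*0.78 + 4.1*0.02 + 10.3*0.03 + 164.2*0.06 + 490.7*0.04 + 7.9*0.22
  = 0.549 + 128.076 + 0.082 + 0.309 + 9.852 + 19.628 + 1.738 = 160.234 m² sabins.
V = 16.1·10.2·10.1 = 1658.622 m³.
T = 0.161 V/A = 0.161·1658.622/160.234 = 1.67 s.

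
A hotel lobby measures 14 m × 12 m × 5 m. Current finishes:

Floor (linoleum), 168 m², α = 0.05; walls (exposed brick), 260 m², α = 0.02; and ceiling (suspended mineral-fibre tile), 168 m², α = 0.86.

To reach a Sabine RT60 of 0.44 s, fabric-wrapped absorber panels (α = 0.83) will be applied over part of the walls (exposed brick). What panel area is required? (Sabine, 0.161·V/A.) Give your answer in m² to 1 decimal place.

Summing Sᵢαᵢ: 8.400 + 5.200 + 144.480 → A₁ = 158.080 sabins.
V = 840 m³. Target absorption A₂ = 0.161 × 840 / 0.44 = 307.364 sabins.
Absorption to add: 307.364 − 158.080 = 149.284 sabins.
Net gain per m²: Δα = 0.83 − 0.02 = 0.81.
Area = ΔA/Δα = 149.284/0.81 = 184.3 m².

184.3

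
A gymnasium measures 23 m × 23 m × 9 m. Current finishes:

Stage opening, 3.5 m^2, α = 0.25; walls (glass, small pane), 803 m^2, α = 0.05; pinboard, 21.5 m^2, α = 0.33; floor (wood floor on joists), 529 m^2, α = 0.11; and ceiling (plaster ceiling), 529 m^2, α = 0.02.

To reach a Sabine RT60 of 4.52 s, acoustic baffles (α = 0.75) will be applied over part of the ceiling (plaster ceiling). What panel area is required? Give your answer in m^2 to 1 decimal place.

A₁ = Σ Sᵢαᵢ = 3.5·0.25 + 803·0.05 + 21.5·0.33 + 529·0.11 + 529·0.02 = 116.890 sabins.
V = 4761 m³. Target absorption A₂ = 0.161 × 4761 / 4.52 = 169.584 sabins.
Absorption to add: 169.584 − 116.890 = 52.694 sabins.
Net gain per m^2: Δα = 0.75 − 0.02 = 0.73.
Area = ΔA/Δα = 52.694/0.73 = 72.2 m^2.

72.2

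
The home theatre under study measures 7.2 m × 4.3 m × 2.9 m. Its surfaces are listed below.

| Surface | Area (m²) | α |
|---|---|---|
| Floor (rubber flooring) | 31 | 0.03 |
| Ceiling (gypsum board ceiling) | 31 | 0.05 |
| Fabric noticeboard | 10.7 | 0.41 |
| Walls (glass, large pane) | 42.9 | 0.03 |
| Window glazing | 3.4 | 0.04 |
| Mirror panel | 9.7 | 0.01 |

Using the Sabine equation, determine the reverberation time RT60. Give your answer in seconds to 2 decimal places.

Summing Sᵢαᵢ: 0.930 + 1.550 + 4.387 + 1.287 + 0.136 + 0.097 → A = 8.387 sabins.
Volume V = 7.2 × 4.3 × 2.9 = 89.784 m³.
T = 0.161 V/A = 0.161·89.784/8.387 = 1.72 s.

1.72 sec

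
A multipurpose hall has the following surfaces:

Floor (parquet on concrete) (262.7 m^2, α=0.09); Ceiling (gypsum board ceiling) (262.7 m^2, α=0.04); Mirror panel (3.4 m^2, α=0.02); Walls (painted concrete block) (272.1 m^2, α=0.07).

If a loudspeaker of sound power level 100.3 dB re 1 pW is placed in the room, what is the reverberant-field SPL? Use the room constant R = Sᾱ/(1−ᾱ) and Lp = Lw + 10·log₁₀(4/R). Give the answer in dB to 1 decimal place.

Σ(Sᵢαᵢ) = 262.7·0.09 + 262.7·0.04 + 3.4·0.02 + 272.1·0.07 = 53.266; total area S = 800.9 m^2.
ᾱ = 53.266/800.9 = 0.0665; R = Sᾱ/(1−ᾱ) = 53.266/(1−0.0665) = 57.061 m^2.
Lp = 100.3 + 10·log₁₀(4/57.061) = 100.3 + (-11.54) = 88.8 dB.

88.8 dB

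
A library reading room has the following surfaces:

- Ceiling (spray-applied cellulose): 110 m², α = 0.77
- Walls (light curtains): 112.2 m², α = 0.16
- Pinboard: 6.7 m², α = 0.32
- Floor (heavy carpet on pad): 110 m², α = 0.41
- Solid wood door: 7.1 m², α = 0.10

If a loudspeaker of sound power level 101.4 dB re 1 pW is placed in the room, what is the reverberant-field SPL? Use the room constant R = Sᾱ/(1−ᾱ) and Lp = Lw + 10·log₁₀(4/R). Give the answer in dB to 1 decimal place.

83.2 dB

Σ(Sᵢαᵢ) = 110×0.77 + 112.2×0.16 + 6.7×0.32 + 110×0.41 + 7.1×0.10 = 150.606; total area S = 346.0 m².
ᾱ = 0.4353, so room constant R = A/(1−ᾱ) = 266.701 m².
Lp = 101.4 + 10·log₁₀(4/266.701) = 101.4 + (-18.24) = 83.2 dB.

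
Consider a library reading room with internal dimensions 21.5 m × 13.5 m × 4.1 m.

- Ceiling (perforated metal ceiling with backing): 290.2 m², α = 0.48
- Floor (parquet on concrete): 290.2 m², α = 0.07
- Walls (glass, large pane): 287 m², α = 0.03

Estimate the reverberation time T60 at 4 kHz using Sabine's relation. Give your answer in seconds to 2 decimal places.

1.14 seconds

Summing Sᵢαᵢ: 139.296 + 20.314 + 8.610 → A = 168.220 sabins.
Volume V = 21.5 × 13.5 × 4.1 = 1190.025 m³.
Sabine: RT60 = 0.161 × 1190.025 / 168.220 = 1.14 s.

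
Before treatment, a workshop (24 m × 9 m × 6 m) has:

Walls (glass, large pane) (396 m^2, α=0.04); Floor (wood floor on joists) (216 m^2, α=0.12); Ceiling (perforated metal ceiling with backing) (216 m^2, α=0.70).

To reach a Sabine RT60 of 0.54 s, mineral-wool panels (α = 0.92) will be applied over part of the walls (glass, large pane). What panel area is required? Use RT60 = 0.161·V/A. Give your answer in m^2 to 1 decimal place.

219.8

Equivalent absorption area: A₁ = 396·0.04 + 216·0.12 + 216·0.70 = 192.960 m^2.
Required A₂ = 0.161·1296/0.54 = 386.400 sabins.
Absorption to add: 386.400 − 192.960 = 193.440 sabins.
Each m^2 of panel replacing the walls (glass, large pane) adds (0.92 − 0.04) = 0.88 sabins.
Area = ΔA/Δα = 193.440/0.88 = 219.8 m^2.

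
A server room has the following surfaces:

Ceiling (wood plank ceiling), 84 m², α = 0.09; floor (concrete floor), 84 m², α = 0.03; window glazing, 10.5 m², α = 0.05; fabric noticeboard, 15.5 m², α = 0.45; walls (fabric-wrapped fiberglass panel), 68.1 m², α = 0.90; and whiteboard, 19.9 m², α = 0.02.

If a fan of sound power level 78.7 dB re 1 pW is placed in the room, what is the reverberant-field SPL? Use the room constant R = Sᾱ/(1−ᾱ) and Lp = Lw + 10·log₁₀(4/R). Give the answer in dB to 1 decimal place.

A = 79.268 sabins; S = 282.0 m².
ᾱ = 79.268/282.0 = 0.2811; R = Sᾱ/(1−ᾱ) = 79.268/(1−0.2811) = 110.263 m².
Lp = Lw + 10 log₁₀(4/R) = 78.7 -14.40 = 64.3 dB.

64.3 dB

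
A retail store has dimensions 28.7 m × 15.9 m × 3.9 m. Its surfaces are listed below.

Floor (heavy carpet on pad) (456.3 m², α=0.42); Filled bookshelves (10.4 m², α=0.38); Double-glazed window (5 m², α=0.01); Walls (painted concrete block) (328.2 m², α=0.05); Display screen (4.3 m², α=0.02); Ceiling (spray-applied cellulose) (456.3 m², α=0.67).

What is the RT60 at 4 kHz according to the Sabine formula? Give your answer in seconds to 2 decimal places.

Summing Sᵢαᵢ: 191.646 + 3.952 + 0.050 + 16.410 + 0.086 + 305.721 → A = 517.865 sabins.
Room volume: 1779.687 m³.
Sabine: RT60 = 0.161 × 1779.687 / 517.865 = 0.55 s.

0.55 s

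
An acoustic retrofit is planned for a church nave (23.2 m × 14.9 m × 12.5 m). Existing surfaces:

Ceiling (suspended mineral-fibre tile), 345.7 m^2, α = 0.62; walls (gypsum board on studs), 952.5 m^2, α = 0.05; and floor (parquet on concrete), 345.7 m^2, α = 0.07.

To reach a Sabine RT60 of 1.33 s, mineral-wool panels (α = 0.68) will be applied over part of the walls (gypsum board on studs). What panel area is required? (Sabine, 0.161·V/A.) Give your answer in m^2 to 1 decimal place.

Equivalent absorption area: A₁ = 345.7×0.62 + 952.5×0.05 + 345.7×0.07 = 286.158 m^2.
Required A₂ = 0.161·4321/1.33 = 523.068 sabins.
ΔA needed = 523.068 − 286.158 = 236.910 sabins.
Each m^2 of panel replacing the walls (gypsum board on studs) adds (0.68 − 0.05) = 0.63 sabins.
Panel area = 236.910 / 0.63 = 376.0 m^2.

376.0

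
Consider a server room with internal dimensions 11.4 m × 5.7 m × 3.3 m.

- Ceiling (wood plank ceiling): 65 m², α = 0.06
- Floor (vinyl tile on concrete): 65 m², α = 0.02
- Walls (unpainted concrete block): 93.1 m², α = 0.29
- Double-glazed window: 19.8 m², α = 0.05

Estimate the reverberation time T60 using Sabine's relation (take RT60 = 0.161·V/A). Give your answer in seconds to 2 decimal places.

A = Σ Sᵢαᵢ = 65·0.06 + 65·0.02 + 93.1·0.29 + 19.8·0.05 = 33.189 sabins.
Volume V = 11.4 × 5.7 × 3.3 = 214.434 m³.
RT60 = 0.161 · V / A = 0.161 × 214.434 / 33.189 = 1.04 s.

1.04 sec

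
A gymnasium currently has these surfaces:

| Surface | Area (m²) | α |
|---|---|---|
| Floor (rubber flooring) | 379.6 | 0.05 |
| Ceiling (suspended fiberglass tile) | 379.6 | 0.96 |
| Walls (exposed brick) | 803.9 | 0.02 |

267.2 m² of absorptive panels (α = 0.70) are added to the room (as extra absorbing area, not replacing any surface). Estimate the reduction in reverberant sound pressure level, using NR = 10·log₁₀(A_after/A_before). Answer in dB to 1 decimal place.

Total absorption A_before = 379.6·0.05 + 379.6·0.96 + 803.9·0.02
  = 18.980 + 364.416 + 16.078 = 399.474 m² sabins.
Treatment contributes 267.2·0.70 = 187.040 sabins.
New total A_after = 586.514 sabins.
NR = 10·log₁₀(586.514/399.474) = 1.7 dB.

1.7 dB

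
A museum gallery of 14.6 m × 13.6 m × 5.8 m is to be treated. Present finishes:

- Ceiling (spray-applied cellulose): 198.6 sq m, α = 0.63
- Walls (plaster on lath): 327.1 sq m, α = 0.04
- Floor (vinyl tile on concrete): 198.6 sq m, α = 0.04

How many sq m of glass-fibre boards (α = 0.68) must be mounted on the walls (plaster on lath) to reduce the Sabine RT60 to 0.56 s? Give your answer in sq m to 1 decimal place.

289.0

Equivalent absorption area: A₁ = 198.6·0.63 + 327.1·0.04 + 198.6·0.04 = 146.146 sq m.
Required A₂ = 0.161·1151.648/0.56 = 331.099 sabins.
Absorption to add: 331.099 − 146.146 = 184.953 sabins.
Each sq m of panel replacing the walls (plaster on lath) adds (0.68 − 0.04) = 0.64 sabins.
Panel area = 184.953 / 0.64 = 289.0 sq m.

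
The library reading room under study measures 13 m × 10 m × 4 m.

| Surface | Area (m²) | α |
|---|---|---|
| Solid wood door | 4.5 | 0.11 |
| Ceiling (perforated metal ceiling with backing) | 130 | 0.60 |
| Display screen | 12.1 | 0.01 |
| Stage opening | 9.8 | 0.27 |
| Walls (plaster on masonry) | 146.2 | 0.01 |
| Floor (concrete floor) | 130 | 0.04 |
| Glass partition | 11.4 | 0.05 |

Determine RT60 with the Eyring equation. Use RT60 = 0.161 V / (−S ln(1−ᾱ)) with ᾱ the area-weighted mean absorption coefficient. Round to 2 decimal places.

S = Σ Sᵢ = 444.0 m².
Absorption A = 4.5×0.11 + 130×0.60 + 12.1×0.01 + 9.8×0.27 + 146.2×0.01 + 130×0.04 + 11.4×0.05 = 88.494 sabins.
Mean coefficient ᾱ = A/S = 0.1993.
Eyring denominator: −S ln(1−ᾱ) = 98.687.
V = 13 × 10 × 4 = 520 m³.
RT60 = 0.161 × 520 / 98.687 = 0.85 s.

0.85 sec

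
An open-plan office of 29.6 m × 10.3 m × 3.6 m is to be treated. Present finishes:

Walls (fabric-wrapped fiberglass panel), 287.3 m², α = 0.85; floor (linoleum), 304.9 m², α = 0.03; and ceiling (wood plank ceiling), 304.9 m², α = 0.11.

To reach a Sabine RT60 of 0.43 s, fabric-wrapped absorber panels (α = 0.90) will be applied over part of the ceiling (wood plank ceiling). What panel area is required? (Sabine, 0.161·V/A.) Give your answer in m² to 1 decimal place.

157.0

Equivalent absorption area: A₁ = 287.3*0.85 + 304.9*0.03 + 304.9*0.11 = 286.891 m².
Required A₂ = 0.161·1097.568/0.43 = 410.950 sabins.
Absorption to add: 410.950 − 286.891 = 124.059 sabins.
Net gain per m²: Δα = 0.90 − 0.11 = 0.79.
Panel area = 124.059 / 0.79 = 157.0 m².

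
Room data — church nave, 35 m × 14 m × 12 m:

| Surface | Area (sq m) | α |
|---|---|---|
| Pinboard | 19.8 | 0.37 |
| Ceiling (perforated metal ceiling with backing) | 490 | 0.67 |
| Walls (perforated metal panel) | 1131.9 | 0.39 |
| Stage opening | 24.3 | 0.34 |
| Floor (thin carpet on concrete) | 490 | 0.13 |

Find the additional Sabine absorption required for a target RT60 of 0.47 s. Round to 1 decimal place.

1165.2 sabins

Summing Sᵢαᵢ: 7.326 + 328.300 + 441.441 + 8.262 + 63.700 → A₁ = 849.029 sabins.
For T = 0.47 s, need A₂ = 0.161·V/T = 0.161·5880/0.47 = 2014.213 sabins.
Shortfall: 2014.213 − 849.029 = 1165.2 sabins.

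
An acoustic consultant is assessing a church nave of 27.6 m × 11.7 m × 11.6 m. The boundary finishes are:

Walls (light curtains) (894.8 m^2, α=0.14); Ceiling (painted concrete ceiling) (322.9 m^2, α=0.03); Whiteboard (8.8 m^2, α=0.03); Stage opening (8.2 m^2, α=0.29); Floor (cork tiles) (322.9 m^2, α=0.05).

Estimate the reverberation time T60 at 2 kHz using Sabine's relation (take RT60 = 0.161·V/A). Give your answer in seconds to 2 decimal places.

3.92 seconds

Summing Sᵢαᵢ: 125.272 + 9.687 + 0.264 + 2.378 + 16.145 → A = 153.746 sabins.
V = 27.6·11.7·11.6 = 3745.872 m³.
T = 0.161 V/A = 0.161·3745.872/153.746 = 3.92 s.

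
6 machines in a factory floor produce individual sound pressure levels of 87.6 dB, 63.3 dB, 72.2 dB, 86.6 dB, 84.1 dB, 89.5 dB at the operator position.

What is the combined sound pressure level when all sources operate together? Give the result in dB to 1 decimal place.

93.4 dB

Converting to relative power and adding: 10^(87.6/10) + 10^(63.3/10) + 10^(72.2/10) + 10^(86.6/10) + 10^(84.1/10) + 10^(89.5/10) = 2.2e+09.
Back to dB: 10·log₁₀ Σ = 93.4 dB.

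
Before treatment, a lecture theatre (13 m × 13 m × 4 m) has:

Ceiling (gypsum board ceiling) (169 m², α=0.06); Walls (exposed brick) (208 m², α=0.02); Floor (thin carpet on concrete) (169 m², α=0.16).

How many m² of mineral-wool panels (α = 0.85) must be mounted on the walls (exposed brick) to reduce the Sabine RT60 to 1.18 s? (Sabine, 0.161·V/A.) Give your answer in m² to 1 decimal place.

Total absorption A₁ = 169*0.06 + 208*0.02 + 169*0.16
  = 10.140 + 4.160 + 27.040 = 41.340 m² sabins.
Required A₂ = 0.161·676/1.18 = 92.234 sabins.
Absorption to add: 92.234 − 41.340 = 50.894 sabins.
Net gain per m²: Δα = 0.85 − 0.02 = 0.83.
Area = ΔA/Δα = 50.894/0.83 = 61.3 m².

61.3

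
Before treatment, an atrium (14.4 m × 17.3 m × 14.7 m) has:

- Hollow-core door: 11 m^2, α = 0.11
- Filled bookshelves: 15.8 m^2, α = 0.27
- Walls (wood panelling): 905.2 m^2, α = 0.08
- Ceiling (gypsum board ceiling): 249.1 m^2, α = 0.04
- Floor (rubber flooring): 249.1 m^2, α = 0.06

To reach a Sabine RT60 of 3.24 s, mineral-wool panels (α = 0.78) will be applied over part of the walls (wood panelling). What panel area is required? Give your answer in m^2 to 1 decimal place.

Equivalent absorption area: A₁ = 11×0.11 + 15.8×0.27 + 905.2×0.08 + 249.1×0.04 + 249.1×0.06 = 102.802 m^2.
Required A₂ = 0.161·3662.064/3.24 = 181.973 sabins.
ΔA needed = 181.973 − 102.802 = 79.171 sabins.
Net gain per m^2: Δα = 0.78 − 0.08 = 0.70.
Panel area = 79.171 / 0.70 = 113.1 m^2.

113.1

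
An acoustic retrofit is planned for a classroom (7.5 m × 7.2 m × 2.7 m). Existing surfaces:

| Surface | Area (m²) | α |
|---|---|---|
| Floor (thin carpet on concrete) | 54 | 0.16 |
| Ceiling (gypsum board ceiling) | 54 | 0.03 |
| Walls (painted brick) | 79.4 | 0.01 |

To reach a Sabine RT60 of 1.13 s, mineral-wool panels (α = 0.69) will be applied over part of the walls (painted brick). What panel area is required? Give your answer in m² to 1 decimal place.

A₁ = Σ Sᵢαᵢ = 54·0.16 + 54·0.03 + 79.4·0.01 = 11.054 sabins.
Required A₂ = 0.161·145.8/1.13 = 20.773 sabins.
ΔA needed = 20.773 − 11.054 = 9.719 sabins.
Each m² of panel replacing the walls (painted brick) adds (0.69 − 0.01) = 0.68 sabins.
Panel area = 9.719 / 0.68 = 14.3 m².

14.3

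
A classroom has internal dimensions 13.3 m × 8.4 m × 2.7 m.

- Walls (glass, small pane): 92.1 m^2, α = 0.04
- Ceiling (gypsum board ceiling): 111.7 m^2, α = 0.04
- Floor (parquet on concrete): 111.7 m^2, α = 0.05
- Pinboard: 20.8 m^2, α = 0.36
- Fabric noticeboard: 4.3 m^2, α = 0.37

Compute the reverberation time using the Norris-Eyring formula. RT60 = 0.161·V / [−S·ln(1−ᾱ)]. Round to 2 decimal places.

2.06 sec

Total surface area S = 92.1 + 111.7 + 111.7 + 20.8 + 4.3 = 340.6 m^2.
Σ(Sᵢαᵢ) = 92.1·0.04 + 111.7·0.04 + 111.7·0.05 + 20.8·0.36 + 4.3·0.37 = 22.816.
ᾱ = 22.816 / 340.6 = 0.0670.
−S·ln(1−ᾱ) = −340.6 × ln(1 − 0.0670) = 23.621.
V = 13.3 × 8.4 × 2.7 = 301.644 m³.
RT60 = 0.161 × 301.644 / 23.621 = 2.06 s.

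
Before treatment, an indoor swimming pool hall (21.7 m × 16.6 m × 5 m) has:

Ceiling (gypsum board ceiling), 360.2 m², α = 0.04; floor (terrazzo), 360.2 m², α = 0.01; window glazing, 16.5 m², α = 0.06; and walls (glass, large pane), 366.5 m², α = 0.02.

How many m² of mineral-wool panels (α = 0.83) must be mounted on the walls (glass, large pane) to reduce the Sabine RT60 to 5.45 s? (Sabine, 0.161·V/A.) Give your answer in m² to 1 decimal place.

33.2

Total absorption A₁ = 360.2·0.04 + 360.2·0.01 + 16.5·0.06 + 366.5·0.02
  = 14.408 + 3.602 + 0.990 + 7.330 = 26.330 m² sabins.
V = 1801.1 m³. Target absorption A₂ = 0.161 × 1801.1 / 5.45 = 53.207 sabins.
Absorption to add: 53.207 − 26.330 = 26.877 sabins.
Each m² of panel replacing the walls (glass, large pane) adds (0.83 − 0.02) = 0.81 sabins.
Area = ΔA/Δα = 26.877/0.81 = 33.2 m².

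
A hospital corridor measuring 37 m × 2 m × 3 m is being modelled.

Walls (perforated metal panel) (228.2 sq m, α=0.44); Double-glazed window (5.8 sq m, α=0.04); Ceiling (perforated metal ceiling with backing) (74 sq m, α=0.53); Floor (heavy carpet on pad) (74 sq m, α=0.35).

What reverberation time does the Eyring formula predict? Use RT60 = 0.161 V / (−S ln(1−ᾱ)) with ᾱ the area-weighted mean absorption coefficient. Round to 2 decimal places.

0.16 s

S = Σ Sᵢ = 382.0 sq m.
Σ(Sᵢαᵢ) = 228.2·0.44 + 5.8·0.04 + 74·0.53 + 74·0.35 = 165.760.
Mean coefficient ᾱ = A/S = 0.4339.
−S·ln(1−ᾱ) = −382.0 × ln(1 − 0.4339) = 217.352.
V = 37 × 2 × 3 = 222 m³.
RT60 = 0.161 × 222 / 217.352 = 0.16 s.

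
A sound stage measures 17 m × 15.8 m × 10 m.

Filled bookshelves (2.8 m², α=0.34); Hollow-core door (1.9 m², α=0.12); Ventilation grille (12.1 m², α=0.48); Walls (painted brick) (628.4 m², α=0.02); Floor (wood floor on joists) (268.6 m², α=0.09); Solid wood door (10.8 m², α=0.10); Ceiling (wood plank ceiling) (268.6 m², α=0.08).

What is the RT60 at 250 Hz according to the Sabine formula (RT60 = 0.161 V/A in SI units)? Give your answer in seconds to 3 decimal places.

6.523 s

A = Σ Sᵢαᵢ = 2.8·0.34 + 1.9·0.12 + 12.1·0.48 + 628.4·0.02 + 268.6·0.09 + 10.8·0.10 + 268.6·0.08 = 66.298 sabins.
Volume V = 17 × 15.8 × 10 = 2686 m³.
RT60 = 0.161 · V / A = 0.161 × 2686 / 66.298 = 6.523 s.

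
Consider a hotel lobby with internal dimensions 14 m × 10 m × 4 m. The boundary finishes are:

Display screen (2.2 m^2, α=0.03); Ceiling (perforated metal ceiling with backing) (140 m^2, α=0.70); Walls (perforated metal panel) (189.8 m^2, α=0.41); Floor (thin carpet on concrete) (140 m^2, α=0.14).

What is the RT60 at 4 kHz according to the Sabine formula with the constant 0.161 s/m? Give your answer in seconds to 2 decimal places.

Total absorption A = 2.2·0.03 + 140·0.70 + 189.8·0.41 + 140·0.14
  = 0.066 + 98.000 + 77.818 + 19.600 = 195.484 m^2 sabins.
Volume V = 14 × 10 × 4 = 560 m³.
T = 0.161 V/A = 0.161·560/195.484 = 0.46 s.

0.46 seconds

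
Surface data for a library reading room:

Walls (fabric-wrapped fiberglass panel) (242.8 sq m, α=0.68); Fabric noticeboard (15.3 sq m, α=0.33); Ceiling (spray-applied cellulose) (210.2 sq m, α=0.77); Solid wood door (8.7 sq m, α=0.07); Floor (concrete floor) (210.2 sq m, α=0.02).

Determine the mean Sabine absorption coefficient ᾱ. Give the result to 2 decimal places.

0.49

Total surface area S = 687.2 sq m.
A = 242.8×0.68 + 15.3×0.33 + 210.2×0.77 + 8.7×0.07 + 210.2×0.02 = 336.820 sabins.
ᾱ = 336.820 / 687.2 = 0.49.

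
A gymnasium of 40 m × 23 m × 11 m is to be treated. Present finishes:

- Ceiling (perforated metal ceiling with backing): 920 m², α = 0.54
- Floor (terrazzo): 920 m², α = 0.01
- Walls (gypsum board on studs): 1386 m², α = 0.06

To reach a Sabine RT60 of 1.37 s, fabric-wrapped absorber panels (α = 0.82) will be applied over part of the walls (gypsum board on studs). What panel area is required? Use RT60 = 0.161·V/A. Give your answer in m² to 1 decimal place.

789.6

Equivalent absorption area: A₁ = 920·0.54 + 920·0.01 + 1386·0.06 = 589.160 m².
V = 10120 m³. Target absorption A₂ = 0.161 × 10120 / 1.37 = 1189.285 sabins.
Absorption to add: 1189.285 − 589.160 = 600.125 sabins.
Net gain per m²: Δα = 0.82 − 0.06 = 0.76.
Area = ΔA/Δα = 600.125/0.76 = 789.6 m².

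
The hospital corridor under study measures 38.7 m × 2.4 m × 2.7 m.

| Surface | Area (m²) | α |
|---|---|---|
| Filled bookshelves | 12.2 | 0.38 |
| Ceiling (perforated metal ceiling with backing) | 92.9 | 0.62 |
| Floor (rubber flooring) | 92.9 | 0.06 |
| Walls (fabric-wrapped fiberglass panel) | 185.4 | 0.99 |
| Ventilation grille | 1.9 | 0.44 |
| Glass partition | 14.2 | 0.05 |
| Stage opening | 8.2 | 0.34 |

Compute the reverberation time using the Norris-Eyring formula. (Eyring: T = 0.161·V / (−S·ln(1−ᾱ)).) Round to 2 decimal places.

S = Σ Sᵢ = 407.7 m².
Absorption A = 12.2·0.38 + 92.9·0.62 + 92.9·0.06 + 185.4·0.99 + 1.9·0.44 + 14.2·0.05 + 8.2·0.34 = 255.688 sabins.
Mean coefficient ᾱ = A/S = 0.6271.
Eyring denominator: −S ln(1−ᾱ) = 402.174.
V = 38.7 × 2.4 × 2.7 = 250.776 m³.
T = 0.161·V/[−S·ln(1−ᾱ)] = 0.161·250.776/402.174 = 0.10 s.

0.10 seconds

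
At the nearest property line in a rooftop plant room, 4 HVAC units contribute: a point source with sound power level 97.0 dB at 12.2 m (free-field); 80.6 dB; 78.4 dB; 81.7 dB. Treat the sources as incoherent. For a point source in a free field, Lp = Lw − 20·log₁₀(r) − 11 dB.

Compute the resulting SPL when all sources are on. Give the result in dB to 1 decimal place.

85.2 dB

Source at 12.2 m: Lp = 97.0 − 20·log₁₀(12.2) − 11 = 64.3 dB.
Sum in the linear (power) domain: Σ 10^(Lᵢ/10) = 10^(64.3/10) + 10^(80.6/10) + 10^(78.4/10) + 10^(81.7/10) = 3.346e+08.
Combined level = 10 log₁₀(3.346e+08) = 85.2 dB.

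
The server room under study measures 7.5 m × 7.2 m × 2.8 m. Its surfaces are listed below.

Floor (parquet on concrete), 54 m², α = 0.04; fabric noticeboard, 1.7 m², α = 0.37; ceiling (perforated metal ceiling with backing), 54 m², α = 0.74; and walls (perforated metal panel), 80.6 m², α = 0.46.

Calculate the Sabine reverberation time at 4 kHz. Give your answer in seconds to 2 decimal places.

0.30 sec

Equivalent absorption area: A = 54*0.04 + 1.7*0.37 + 54*0.74 + 80.6*0.46 = 79.825 m².
Room volume: 151.2 m³.
T = 0.161 V/A = 0.161·151.2/79.825 = 0.30 s.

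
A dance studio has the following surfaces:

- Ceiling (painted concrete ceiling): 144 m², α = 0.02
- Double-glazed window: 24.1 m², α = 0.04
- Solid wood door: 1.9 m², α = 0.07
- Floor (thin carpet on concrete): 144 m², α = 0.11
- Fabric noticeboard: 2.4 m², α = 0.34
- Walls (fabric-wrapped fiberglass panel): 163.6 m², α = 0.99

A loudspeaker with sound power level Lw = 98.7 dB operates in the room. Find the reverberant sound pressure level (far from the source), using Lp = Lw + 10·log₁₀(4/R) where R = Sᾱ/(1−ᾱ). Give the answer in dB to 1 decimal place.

80.0 dB

A = 182.597 sabins; S = 480.0 m².
ᾱ = 182.597/480.0 = 0.3804; R = Sᾱ/(1−ᾱ) = 182.597/(1−0.3804) = 294.701 m².
Lp = 98.7 + 10·log₁₀(4/294.701) = 98.7 + (-18.67) = 80.0 dB.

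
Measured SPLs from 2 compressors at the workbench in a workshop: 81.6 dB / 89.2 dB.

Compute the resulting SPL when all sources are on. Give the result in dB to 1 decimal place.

Sum in the linear (power) domain: Σ 10^(Lᵢ/10) = 10^(81.6/10) + 10^(89.2/10) = 9.763e+08.
Combined level = 10 log₁₀(9.763e+08) = 89.9 dB.

89.9 dB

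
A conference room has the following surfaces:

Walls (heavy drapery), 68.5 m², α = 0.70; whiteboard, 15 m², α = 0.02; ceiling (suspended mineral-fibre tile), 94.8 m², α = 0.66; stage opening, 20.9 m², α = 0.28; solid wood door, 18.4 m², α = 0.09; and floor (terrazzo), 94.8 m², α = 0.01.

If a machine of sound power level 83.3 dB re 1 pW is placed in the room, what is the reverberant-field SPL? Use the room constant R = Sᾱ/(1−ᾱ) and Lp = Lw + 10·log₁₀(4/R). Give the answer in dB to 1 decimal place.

66.5 dB

A = 119.274 sabins; S = 312.4 m².
ᾱ = 119.274/312.4 = 0.3818; R = Sᾱ/(1−ᾱ) = 119.274/(1−0.3818) = 192.938 m².
Lp = 83.3 + 10·log₁₀(4/192.938) = 83.3 + (-16.83) = 66.5 dB.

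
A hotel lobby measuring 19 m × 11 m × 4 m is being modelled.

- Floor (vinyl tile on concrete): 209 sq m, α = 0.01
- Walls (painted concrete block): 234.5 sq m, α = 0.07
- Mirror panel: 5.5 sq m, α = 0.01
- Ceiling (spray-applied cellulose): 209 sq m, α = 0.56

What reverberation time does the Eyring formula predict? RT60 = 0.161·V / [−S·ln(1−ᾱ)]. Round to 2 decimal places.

S = Σ Sᵢ = 658.0 sq m.
Σ(Sᵢαᵢ) = 209·0.01 + 234.5·0.07 + 5.5·0.01 + 209·0.56 = 135.600.
ᾱ = 135.600 / 658.0 = 0.2061.
−S·ln(1−ᾱ) = −658.0 × ln(1 − 0.2061) = 151.865.
V = 19 × 11 × 4 = 836 m³.
RT60 = 0.161 × 836 / 151.865 = 0.89 s.

0.89 s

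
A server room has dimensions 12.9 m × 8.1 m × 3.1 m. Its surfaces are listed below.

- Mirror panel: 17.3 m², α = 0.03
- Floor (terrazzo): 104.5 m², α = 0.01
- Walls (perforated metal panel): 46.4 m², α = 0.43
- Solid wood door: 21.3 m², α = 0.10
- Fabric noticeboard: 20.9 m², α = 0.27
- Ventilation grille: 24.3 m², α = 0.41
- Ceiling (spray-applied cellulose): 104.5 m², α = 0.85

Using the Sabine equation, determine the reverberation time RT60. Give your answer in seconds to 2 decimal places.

0.41 sec

Total absorption A = 17.3·0.03 + 104.5·0.01 + 46.4·0.43 + 21.3·0.10 + 20.9·0.27 + 24.3·0.41 + 104.5·0.85
  = 0.519 + 1.045 + 19.952 + 2.130 + 5.643 + 9.963 + 88.825 = 128.077 m² sabins.
Room volume: 323.919 m³.
Sabine: RT60 = 0.161 × 323.919 / 128.077 = 0.41 s.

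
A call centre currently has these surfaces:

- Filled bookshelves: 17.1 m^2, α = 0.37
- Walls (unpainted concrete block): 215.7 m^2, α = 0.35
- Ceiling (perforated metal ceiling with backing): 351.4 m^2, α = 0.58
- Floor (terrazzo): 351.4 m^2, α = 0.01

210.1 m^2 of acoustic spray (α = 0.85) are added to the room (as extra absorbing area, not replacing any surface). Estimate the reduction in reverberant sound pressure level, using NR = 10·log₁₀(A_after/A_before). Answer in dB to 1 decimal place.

A_before = Σ Sᵢαᵢ = 17.1*0.37 + 215.7*0.35 + 351.4*0.58 + 351.4*0.01 = 289.148 sabins.
Added absorption = 210.1 × 0.85 = 178.585 sabins.
New total A_after = 467.733 sabins.
Reduction = 10 log₁₀(A_after/A_before) = 10 log₁₀(1.6176) = 2.1 dB.

2.1 dB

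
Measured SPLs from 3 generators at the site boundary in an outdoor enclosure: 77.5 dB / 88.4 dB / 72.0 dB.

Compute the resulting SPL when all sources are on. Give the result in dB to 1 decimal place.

88.8 dB

Σ 10^(Lᵢ/10) = 7.639e+08.
L_total = 10·log₁₀(7.639e+08) = 88.8 dB.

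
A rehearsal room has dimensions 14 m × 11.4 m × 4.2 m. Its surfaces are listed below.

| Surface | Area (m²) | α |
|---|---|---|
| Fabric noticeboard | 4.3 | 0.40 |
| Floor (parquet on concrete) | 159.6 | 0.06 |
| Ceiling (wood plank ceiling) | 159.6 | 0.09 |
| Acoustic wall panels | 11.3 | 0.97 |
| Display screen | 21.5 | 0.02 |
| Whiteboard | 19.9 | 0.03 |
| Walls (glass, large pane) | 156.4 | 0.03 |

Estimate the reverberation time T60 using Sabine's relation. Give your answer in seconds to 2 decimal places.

2.55 s

Equivalent absorption area: A = 4.3·0.40 + 159.6·0.06 + 159.6·0.09 + 11.3·0.97 + 21.5·0.02 + 19.9·0.03 + 156.4·0.03 = 42.340 m².
Room volume: 670.32 m³.
T = 0.161 V/A = 0.161·670.32/42.340 = 2.55 s.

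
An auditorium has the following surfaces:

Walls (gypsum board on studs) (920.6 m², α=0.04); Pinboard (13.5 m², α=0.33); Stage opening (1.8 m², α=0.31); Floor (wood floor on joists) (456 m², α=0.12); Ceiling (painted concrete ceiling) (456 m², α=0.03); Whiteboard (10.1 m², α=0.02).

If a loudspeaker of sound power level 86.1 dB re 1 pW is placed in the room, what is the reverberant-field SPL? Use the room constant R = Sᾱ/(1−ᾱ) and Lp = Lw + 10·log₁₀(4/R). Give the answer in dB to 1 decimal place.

71.4 dB

Σ(Sᵢαᵢ) = 920.6×0.04 + 13.5×0.33 + 1.8×0.31 + 456×0.12 + 456×0.03 + 10.1×0.02 = 110.439; total area S = 1858.0 m².
ᾱ = 0.0594, so room constant R = A/(1−ᾱ) = 117.413 m².
Lp = Lw + 10 log₁₀(4/R) = 86.1 -14.68 = 71.4 dB.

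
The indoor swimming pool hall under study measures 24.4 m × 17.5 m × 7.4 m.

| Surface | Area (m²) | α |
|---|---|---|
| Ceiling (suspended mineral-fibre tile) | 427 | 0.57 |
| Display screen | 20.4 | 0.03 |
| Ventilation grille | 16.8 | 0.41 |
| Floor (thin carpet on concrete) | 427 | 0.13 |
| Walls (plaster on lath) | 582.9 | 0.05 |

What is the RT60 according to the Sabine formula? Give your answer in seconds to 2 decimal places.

1.52 s

A = Σ Sᵢαᵢ = 427×0.57 + 20.4×0.03 + 16.8×0.41 + 427×0.13 + 582.9×0.05 = 335.545 sabins.
Room volume: 3159.8 m³.
RT60 = 0.161 · V / A = 0.161 × 3159.8 / 335.545 = 1.52 s.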